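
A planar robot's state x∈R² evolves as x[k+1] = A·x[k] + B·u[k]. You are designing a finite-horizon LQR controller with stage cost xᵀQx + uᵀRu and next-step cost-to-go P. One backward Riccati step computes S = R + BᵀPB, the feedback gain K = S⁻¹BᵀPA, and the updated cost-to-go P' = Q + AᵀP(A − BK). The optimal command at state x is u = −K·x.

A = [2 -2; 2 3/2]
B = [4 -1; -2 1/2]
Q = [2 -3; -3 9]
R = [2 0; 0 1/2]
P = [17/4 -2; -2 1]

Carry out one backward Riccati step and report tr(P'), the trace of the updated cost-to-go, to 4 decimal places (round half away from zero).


11.8996

BᵀP = [21.0000 -10.0000; -5.2500 2.5000]
S = R + BᵀPB = [2 0; 0 1/2] + [104.0000 -26.0000; -26.0000 6.5000] = [106.0000 -26.0000; -26.0000 7.0000]
BᵀPA = [22.0000 -57.0000; -5.5000 14.2500]
K = S⁻¹·BᵀPA = [0.1667 -0.4318; -0.1667 0.4318]
A−BK = [1.1667 0.1591; 2.4167 0.4205]
AᵀP(A−BK) = [0.4167 -0.1250; -0.1250 0.4830]
P' = Q + AᵀP(A−BK) = [2.4167 -3.1250; -3.1250 9.4830]
tr(P') = 11.8996


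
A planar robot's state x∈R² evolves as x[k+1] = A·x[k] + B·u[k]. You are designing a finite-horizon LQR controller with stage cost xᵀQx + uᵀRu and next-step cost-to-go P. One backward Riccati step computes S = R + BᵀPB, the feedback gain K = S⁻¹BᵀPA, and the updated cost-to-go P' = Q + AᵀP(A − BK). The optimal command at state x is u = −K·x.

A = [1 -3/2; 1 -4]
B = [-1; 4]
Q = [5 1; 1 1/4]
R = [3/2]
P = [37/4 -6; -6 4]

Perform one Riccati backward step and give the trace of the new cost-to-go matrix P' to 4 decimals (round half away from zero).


BᵀP = [-33.2500 22.0000]
S = R + BᵀPB = [3/2] + [121.2500] = [122.7500]
BᵀPA = [-11.2500 -38.1250]
K = S⁻¹·BᵀPA = [-0.0916 -0.3106]
A−BK = [0.9084 -1.8106; 1.3666 -2.7576]
AᵀP(A−BK) = [0.2189 -0.3691; -0.3691 0.9712]
P' = Q + AᵀP(A−BK) = [5.2189 0.6309; 0.6309 1.2212]
tr(P') = 6.4402

6.4402


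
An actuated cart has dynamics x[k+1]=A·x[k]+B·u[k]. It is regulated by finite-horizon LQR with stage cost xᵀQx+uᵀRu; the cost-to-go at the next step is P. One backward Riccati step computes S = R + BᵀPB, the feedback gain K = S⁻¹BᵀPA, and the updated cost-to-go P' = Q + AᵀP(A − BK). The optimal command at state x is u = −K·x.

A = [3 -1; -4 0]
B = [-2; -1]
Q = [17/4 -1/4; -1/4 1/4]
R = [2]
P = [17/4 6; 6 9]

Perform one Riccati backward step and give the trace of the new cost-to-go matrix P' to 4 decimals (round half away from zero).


11.4135

BᵀP = [-14.5000 -21.0000]
S = R + BᵀPB = [2] + [50.0000] = [52.0000]
BᵀPA = [40.5000 14.5000]
K = S⁻¹·BᵀPA = [0.7788 0.2788]
A−BK = [4.5577 -0.4423; -3.2212 0.2788]
AᵀP(A−BK) = [6.7067 -0.0433; -0.0433 0.2067]
P' = Q + AᵀP(A−BK) = [10.9567 -0.2933; -0.2933 0.4567]
tr(P') = 11.4135


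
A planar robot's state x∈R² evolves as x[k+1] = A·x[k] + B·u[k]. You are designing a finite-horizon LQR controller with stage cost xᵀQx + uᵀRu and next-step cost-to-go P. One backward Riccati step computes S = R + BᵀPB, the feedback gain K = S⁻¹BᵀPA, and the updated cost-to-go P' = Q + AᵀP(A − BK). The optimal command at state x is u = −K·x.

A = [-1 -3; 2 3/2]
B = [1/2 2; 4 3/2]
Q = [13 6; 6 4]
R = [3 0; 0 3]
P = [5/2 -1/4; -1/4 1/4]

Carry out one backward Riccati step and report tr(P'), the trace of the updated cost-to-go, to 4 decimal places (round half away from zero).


BᵀP = [0.2500 0.8750; 4.6250 -0.1250]
S = R + BᵀPB = [3 0; 0 3] + [3.6250 1.8125; 1.8125 9.0625] = [6.6250 1.8125; 1.8125 12.0625]
BᵀPA = [1.5000 0.5625; -4.8750 -14.0625]
K = S⁻¹·BᵀPA = [0.3514 0.4212; -0.4570 -1.2291]
A−BK = [-0.2618 -0.7524; 1.2797 1.6590]
AᵀP(A−BK) = [1.7452 3.5015; 3.5015 7.7916]
P' = Q + AᵀP(A−BK) = [14.7452 9.5015; 9.5015 11.7916]
tr(P') = 26.5368

26.5368


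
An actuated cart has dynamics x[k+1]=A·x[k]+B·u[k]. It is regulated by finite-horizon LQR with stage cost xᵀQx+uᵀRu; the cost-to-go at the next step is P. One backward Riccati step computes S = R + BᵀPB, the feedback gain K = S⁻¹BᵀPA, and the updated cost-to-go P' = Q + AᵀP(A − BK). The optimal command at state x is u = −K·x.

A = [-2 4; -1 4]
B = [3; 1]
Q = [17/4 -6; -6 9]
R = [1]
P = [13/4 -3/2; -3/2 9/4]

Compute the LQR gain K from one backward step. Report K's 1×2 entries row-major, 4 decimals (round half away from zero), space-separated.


-0.6064 1.0213

BᵀP = [8.2500 -2.2500]
S = R + BᵀPB = [1] + [22.5000] = [23.5000]
BᵀPA = [-14.2500 24.0000]
K = S⁻¹·BᵀPA = [-0.6064 1.0213]
A−BK = [-0.1809 0.9362; -0.3936 2.9787]
AᵀP(A−BK) = [0.6090 -2.4468; -2.4468 15.4894]
P' = Q + AᵀP(A−BK) = [4.8590 -8.4468; -8.4468 24.4894]
tr(P') = 29.3484


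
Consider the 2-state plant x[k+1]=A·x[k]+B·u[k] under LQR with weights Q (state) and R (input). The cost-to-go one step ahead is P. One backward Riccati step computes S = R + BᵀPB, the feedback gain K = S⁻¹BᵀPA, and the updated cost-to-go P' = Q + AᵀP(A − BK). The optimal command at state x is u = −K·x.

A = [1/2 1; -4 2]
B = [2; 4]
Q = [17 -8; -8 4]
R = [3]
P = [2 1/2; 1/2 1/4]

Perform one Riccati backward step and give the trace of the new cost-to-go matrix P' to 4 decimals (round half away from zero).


23.0652

BᵀP = [6.0000 2.0000]
S = R + BᵀPB = [3] + [20.0000] = [23.0000]
BᵀPA = [-5.0000 10.0000]
K = S⁻¹·BᵀPA = [-0.2174 0.4348]
A−BK = [0.9348 0.1304; -3.1304 0.2609]
AᵀP(A−BK) = [1.4130 -0.3261; -0.3261 0.6522]
P' = Q + AᵀP(A−BK) = [18.4130 -8.3261; -8.3261 4.6522]
tr(P') = 23.0652


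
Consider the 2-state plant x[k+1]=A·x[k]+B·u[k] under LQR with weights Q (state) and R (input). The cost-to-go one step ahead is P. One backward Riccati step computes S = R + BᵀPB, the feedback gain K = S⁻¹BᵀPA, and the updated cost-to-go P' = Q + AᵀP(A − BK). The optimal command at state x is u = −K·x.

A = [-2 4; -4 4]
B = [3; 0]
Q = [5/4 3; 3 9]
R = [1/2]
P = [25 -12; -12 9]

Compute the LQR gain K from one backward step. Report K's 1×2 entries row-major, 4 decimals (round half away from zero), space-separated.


BᵀP = [75.0000 -36.0000]
S = R + BᵀPB = [1/2] + [225.0000] = [225.5000]
BᵀPA = [-6.0000 156.0000]
K = S⁻¹·BᵀPA = [-0.0266 0.6918]
A−BK = [-1.9202 1.9246; -4.0000 4.0000]
AᵀP(A−BK) = [51.8404 -51.8492; -51.8492 52.0798]
P' = Q + AᵀP(A−BK) = [53.0904 -48.8492; -48.8492 61.0798]
tr(P') = 114.1702

-0.0266 0.6918


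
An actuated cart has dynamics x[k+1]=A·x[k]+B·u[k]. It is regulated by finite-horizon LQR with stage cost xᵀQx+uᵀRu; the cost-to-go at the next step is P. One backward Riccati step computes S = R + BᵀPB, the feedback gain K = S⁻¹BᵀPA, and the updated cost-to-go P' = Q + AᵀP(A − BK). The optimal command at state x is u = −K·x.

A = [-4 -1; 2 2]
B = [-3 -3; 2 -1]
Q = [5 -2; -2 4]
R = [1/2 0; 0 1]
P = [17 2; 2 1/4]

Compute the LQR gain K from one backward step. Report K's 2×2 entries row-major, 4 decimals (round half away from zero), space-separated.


BᵀP = [-47.0000 -5.5000; -53.0000 -6.2500]
S = R + BᵀPB = [1/2 0; 0 1] + [130.0000 146.5000; 146.5000 165.2500] = [130.5000 146.5000; 146.5000 166.2500]
BᵀPA = [177.0000 36.0000; 199.5000 40.5000]
K = S⁻¹·BᵀPA = [0.8548 0.2217; 0.4467 0.0482]
A−BK = [-0.0953 -0.1901; 0.7370 1.6047]
AᵀP(A−BK) = [0.5742 0.1339; 0.1339 0.0648]
P' = Q + AᵀP(A−BK) = [5.5742 -1.8661; -1.8661 4.0648]
tr(P') = 9.6390

0.8548 0.2217 0.4467 0.0482


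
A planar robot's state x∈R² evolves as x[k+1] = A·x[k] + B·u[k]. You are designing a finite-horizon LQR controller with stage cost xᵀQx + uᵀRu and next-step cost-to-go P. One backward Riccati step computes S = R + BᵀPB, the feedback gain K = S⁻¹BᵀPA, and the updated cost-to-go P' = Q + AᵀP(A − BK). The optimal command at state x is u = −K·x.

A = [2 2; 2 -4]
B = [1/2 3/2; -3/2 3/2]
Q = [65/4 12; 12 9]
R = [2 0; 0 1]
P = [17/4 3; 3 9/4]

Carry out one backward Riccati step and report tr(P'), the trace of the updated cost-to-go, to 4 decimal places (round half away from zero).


28.4945

BᵀP = [-2.3750 -1.8750; 10.8750 7.8750]
S = R + BᵀPB = [2 0; 0 1] + [1.6250 -6.3750; -6.3750 28.1250] = [3.6250 -6.3750; -6.3750 29.1250]
BᵀPA = [-8.5000 2.7500; 37.5000 -9.7500]
K = S⁻¹·BᵀPA = [-0.1309 0.2762; 1.2589 -0.2743]
A−BK = [0.1771 2.2733; -0.0847 -3.1742]
AᵀP(A−BK) = [1.6785 -0.3657; -0.3657 1.5659]
P' = Q + AᵀP(A−BK) = [17.9285 11.6343; 11.6343 10.5659]
tr(P') = 28.4945


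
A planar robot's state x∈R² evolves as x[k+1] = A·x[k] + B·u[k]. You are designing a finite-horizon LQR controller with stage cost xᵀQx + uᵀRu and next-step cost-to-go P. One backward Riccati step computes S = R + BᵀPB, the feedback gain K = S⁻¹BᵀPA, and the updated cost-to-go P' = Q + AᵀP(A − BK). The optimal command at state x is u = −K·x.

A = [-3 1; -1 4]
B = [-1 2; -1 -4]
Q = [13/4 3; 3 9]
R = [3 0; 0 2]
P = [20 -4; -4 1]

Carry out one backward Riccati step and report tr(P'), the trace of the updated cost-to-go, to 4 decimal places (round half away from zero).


BᵀP = [-16.0000 3.0000; 56.0000 -12.0000]
S = R + BᵀPB = [3 0; 0 2] + [13.0000 -44.0000; -44.0000 160.0000] = [16.0000 -44.0000; -44.0000 162.0000]
BᵀPA = [45.0000 -4.0000; -156.0000 8.0000]
K = S⁻¹·BᵀPA = [0.6494 -0.4512; -0.7866 -0.0732]
A−BK = [-0.7774 0.6951; -3.4970 3.2561]
AᵀP(A−BK) = [5.0701 -3.1098; -3.1098 2.7805]
P' = Q + AᵀP(A−BK) = [8.3201 -0.1098; -0.1098 11.7805]
tr(P') = 20.1006

20.1006


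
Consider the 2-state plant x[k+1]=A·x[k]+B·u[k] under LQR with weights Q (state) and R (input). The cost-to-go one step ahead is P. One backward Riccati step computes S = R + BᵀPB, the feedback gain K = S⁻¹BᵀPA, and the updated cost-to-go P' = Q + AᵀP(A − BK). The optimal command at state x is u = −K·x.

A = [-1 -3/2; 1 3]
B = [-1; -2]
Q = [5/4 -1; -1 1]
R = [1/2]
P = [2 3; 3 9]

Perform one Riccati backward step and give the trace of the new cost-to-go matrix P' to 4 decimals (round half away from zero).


10.8985

BᵀP = [-8.0000 -21.0000]
S = R + BᵀPB = [1/2] + [50.0000] = [50.5000]
BᵀPA = [-13.0000 -51.0000]
K = S⁻¹·BᵀPA = [-0.2574 -1.0099]
A−BK = [-1.2574 -2.5099; 0.4851 0.9802]
AᵀP(A−BK) = [1.6535 3.3713; 3.3713 6.9950]
P' = Q + AᵀP(A−BK) = [2.9035 2.3713; 2.3713 7.9950]
tr(P') = 10.8985


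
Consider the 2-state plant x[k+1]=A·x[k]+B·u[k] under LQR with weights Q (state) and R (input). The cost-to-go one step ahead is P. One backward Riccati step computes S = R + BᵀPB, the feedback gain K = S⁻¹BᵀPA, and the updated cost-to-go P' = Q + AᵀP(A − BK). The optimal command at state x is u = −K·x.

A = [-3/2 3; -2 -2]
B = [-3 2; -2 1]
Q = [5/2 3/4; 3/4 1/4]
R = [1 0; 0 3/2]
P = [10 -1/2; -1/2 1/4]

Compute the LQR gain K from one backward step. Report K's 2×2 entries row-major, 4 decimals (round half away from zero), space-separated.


BᵀP = [-29.0000 1.0000; 19.5000 -0.7500]
S = R + BᵀPB = [1 0; 0 3/2] + [85.0000 -57.0000; -57.0000 38.2500] = [86.0000 -57.0000; -57.0000 39.7500]
BᵀPA = [41.5000 -89.0000; -27.7500 60.0000]
K = S⁻¹·BᵀPA = [0.4004 -0.6947; -0.1239 0.5133]
A−BK = [-0.0509 -0.1106; -1.0752 -3.9027]
AᵀP(A−BK) = [0.4436 0.5730; 0.5730 4.3761]
P' = Q + AᵀP(A−BK) = [2.9436 1.3230; 1.3230 4.6261]
tr(P') = 7.5697

0.4004 -0.6947 -0.1239 0.5133


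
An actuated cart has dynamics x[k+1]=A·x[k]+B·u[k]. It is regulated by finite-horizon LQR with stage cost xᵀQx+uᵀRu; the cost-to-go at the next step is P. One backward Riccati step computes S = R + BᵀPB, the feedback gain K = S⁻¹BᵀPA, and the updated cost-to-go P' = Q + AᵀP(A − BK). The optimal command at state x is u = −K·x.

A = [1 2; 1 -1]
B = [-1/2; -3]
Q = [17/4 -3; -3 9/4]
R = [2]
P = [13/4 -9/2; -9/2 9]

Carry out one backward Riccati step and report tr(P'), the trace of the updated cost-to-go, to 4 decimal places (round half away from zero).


BᵀP = [11.8750 -24.7500]
S = R + BᵀPB = [2] + [68.3125] = [70.3125]
BᵀPA = [-12.8750 48.5000]
K = S⁻¹·BᵀPA = [-0.1831 0.6898]
A−BK = [0.9084 2.3449; 0.4507 1.0693]
AᵀP(A−BK) = [0.8924 1.8809; 1.8809 6.5458]
P' = Q + AᵀP(A−BK) = [5.1424 -1.1191; -1.1191 8.7958]
tr(P') = 13.9382

13.9382


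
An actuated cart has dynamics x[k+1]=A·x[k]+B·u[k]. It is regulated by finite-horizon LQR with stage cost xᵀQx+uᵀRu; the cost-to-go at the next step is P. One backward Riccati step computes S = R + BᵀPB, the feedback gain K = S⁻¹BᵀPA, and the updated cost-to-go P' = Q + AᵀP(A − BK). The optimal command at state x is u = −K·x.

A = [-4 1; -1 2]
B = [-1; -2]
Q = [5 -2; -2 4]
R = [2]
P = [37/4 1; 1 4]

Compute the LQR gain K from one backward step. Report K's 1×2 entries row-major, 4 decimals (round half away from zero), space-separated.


BᵀP = [-11.2500 -9.0000]
S = R + BᵀPB = [2] + [29.2500] = [31.2500]
BᵀPA = [54.0000 -29.2500]
K = S⁻¹·BᵀPA = [1.7280 -0.9360]
A−BK = [-2.2720 0.0640; 2.4560 0.1280]
AᵀP(A−BK) = [66.6880 -3.4560; -3.4560 1.8720]
P' = Q + AᵀP(A−BK) = [71.6880 -5.4560; -5.4560 5.8720]
tr(P') = 77.5600

1.7280 -0.9360


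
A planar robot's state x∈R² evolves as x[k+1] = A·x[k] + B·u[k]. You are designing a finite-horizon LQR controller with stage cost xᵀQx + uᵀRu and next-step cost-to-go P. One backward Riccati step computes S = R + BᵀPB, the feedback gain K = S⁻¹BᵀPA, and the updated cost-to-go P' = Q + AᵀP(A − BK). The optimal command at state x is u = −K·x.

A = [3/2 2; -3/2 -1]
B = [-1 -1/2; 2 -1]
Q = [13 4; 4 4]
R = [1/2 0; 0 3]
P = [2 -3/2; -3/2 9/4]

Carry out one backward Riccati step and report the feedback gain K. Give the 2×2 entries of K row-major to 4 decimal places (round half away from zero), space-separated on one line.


-0.9598 -0.9537 -0.0845 -0.1972

BᵀP = [-5.0000 6.0000; 0.5000 -1.5000]
S = R + BᵀPB = [1/2 0; 0 3] + [17.0000 -3.5000; -3.5000 1.2500] = [17.5000 -3.5000; -3.5000 4.2500]
BᵀPA = [-16.5000 -16.0000; 3.0000 2.5000]
K = S⁻¹·BᵀPA = [-0.9598 -0.9537; -0.0845 -0.1972]
A−BK = [0.4980 0.9477; 0.3350 0.7103]
AᵀP(A−BK) = [0.7300 0.9801; 0.9801 1.4834]
P' = Q + AᵀP(A−BK) = [13.7300 4.9801; 4.9801 5.4834]
tr(P') = 19.2134


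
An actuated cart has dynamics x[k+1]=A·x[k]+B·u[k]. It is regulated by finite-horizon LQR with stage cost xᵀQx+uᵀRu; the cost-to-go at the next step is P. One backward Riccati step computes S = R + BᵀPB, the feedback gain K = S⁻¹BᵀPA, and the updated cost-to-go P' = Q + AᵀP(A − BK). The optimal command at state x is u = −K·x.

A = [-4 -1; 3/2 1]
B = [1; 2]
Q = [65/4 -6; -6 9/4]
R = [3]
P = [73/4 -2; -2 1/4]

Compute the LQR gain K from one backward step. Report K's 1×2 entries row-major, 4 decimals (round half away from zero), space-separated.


BᵀP = [14.2500 -1.5000]
S = R + BᵀPB = [3] + [11.2500] = [14.2500]
BᵀPA = [-59.2500 -15.7500]
K = S⁻¹·BᵀPA = [-4.1579 -1.1053]
A−BK = [0.1579 0.1053; 9.8158 3.2105]
AᵀP(A−BK) = [70.2072 18.8882; 18.8882 5.0921]
P' = Q + AᵀP(A−BK) = [86.4572 12.8882; 12.8882 7.3421]
tr(P') = 93.7993

-4.1579 -1.1053


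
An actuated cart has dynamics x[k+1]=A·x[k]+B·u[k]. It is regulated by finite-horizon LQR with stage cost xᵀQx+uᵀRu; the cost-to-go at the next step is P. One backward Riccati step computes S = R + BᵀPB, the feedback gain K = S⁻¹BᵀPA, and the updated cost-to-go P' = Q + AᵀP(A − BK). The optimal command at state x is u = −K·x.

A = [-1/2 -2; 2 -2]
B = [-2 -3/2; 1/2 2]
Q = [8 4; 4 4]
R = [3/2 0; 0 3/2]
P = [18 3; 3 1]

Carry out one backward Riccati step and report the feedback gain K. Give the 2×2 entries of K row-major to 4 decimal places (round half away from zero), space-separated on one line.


-0.2078 1.3735 0.4988 -0.3204

BᵀP = [-34.5000 -5.5000; -21.0000 -2.5000]
S = R + BᵀPB = [3/2 0; 0 3/2] + [66.2500 40.7500; 40.7500 26.5000] = [67.7500 40.7500; 40.7500 28.0000]
BᵀPA = [6.2500 80.0000; 5.5000 47.0000]
K = S⁻¹·BᵀPA = [-0.2078 1.3735; 0.4988 -0.3204]
A−BK = [-0.1673 0.2665; 1.1063 -2.0460]
AᵀP(A−BK) = [1.0551 -1.8224; -1.8224 5.1768]
P' = Q + AᵀP(A−BK) = [9.0551 2.1776; 2.1776 9.1768]
tr(P') = 18.2320


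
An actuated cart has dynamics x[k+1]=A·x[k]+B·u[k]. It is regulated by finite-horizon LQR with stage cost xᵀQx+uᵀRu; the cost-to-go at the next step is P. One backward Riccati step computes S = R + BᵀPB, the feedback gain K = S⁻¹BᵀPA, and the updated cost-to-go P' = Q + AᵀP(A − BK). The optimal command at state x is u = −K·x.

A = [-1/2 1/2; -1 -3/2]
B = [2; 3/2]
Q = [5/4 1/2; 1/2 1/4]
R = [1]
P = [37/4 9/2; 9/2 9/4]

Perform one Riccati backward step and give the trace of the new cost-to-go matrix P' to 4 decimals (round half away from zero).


1.7637

BᵀP = [25.2500 12.3750]
S = R + BᵀPB = [1] + [69.0625] = [70.0625]
BᵀPA = [-25.0000 -5.9375]
K = S⁻¹·BᵀPA = [-0.3568 -0.0847]
A−BK = [0.2136 0.6695; -0.4648 -1.3729]
AᵀP(A−BK) = [0.1419 0.0689; 0.0689 0.1218]
P' = Q + AᵀP(A−BK) = [1.3919 0.5689; 0.5689 0.3718]
tr(P') = 1.7637


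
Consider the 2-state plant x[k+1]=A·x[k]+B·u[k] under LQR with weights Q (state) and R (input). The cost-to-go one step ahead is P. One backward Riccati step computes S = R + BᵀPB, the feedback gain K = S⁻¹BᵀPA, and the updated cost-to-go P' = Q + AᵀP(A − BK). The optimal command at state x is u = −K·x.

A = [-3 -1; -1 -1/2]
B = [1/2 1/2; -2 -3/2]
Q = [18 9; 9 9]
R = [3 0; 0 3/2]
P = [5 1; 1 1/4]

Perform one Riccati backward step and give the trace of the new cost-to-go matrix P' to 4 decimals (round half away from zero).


77.9075

BᵀP = [0.5000 0.0000; 1.0000 0.1250]
S = R + BᵀPB = [3 0; 0 3/2] + [0.2500 0.2500; 0.2500 0.3125] = [3.2500 0.2500; 0.2500 1.8125]
BᵀPA = [-1.5000 -0.5000; -3.1250 -1.0625]
K = S⁻¹·BᵀPA = [-0.3324 -0.1099; -1.6783 -0.5710]
A−BK = [-1.9946 -0.6595; -4.1823 -1.5764]
AᵀP(A−BK) = [45.5067 15.6756; 15.6756 5.4008]
P' = Q + AᵀP(A−BK) = [63.5067 24.6756; 24.6756 14.4008]
tr(P') = 77.9075


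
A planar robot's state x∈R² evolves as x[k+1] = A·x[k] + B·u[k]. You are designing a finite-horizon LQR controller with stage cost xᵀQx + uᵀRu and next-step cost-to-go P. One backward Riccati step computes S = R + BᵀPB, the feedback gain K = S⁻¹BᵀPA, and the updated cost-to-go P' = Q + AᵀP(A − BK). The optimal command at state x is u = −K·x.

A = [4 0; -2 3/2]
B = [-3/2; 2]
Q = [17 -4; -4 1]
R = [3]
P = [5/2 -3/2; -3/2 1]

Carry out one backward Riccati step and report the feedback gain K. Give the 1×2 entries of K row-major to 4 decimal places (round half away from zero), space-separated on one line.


-1.6416 0.2948

BᵀP = [-6.7500 4.2500]
S = R + BᵀPB = [3] + [18.6250] = [21.6250]
BᵀPA = [-35.5000 6.3750]
K = S⁻¹·BᵀPA = [-1.6416 0.2948]
A−BK = [1.5376 0.4422; 1.2832 0.9104]
AᵀP(A−BK) = [9.7225 -1.5347; -1.5347 0.3707]
P' = Q + AᵀP(A−BK) = [26.7225 -5.5347; -5.5347 1.3707]
tr(P') = 28.0932


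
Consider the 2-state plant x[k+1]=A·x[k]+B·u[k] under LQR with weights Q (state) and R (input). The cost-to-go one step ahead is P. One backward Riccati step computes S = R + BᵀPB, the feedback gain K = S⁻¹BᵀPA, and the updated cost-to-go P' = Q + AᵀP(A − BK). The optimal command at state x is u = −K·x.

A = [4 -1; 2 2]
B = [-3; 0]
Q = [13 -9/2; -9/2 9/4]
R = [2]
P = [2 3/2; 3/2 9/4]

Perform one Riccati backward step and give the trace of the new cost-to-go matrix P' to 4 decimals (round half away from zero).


30.3500

BᵀP = [-6.0000 -4.5000]
S = R + BᵀPB = [2] + [18.0000] = [20.0000]
BᵀPA = [-33.0000 -3.0000]
K = S⁻¹·BᵀPA = [-1.6500 -0.1500]
A−BK = [-0.9500 -1.4500; 2.0000 2.0000]
AᵀP(A−BK) = [10.5500 5.0500; 5.0500 4.5500]
P' = Q + AᵀP(A−BK) = [23.5500 0.5500; 0.5500 6.8000]
tr(P') = 30.3500


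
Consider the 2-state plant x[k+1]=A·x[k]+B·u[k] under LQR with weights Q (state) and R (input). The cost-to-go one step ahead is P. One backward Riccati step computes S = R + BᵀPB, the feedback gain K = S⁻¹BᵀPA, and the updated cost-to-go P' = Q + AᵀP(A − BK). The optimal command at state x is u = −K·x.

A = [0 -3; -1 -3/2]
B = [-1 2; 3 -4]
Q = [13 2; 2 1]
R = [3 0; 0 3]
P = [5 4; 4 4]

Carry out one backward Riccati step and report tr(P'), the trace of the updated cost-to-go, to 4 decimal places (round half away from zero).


50.2426

BᵀP = [7.0000 8.0000; -6.0000 -8.0000]
S = R + BᵀPB = [3 0; 0 3] + [17.0000 -18.0000; -18.0000 20.0000] = [20.0000 -18.0000; -18.0000 23.0000]
BᵀPA = [-8.0000 -33.0000; 8.0000 30.0000]
K = S⁻¹·BᵀPA = [-0.2941 -1.6103; 0.1176 0.0441]
A−BK = [-0.5294 -4.6985; 0.3529 3.5074]
AᵀP(A−BK) = [0.7059 4.7647; 4.7647 35.5368]
P' = Q + AᵀP(A−BK) = [13.7059 6.7647; 6.7647 36.5368]
tr(P') = 50.2426


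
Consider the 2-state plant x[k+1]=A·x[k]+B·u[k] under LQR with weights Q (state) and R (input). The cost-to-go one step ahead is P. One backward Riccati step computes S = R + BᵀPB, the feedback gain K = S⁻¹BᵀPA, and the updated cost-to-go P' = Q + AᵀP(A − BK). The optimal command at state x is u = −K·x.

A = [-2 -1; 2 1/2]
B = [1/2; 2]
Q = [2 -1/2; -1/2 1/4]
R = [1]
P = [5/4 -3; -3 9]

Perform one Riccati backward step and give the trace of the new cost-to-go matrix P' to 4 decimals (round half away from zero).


BᵀP = [-5.3750 16.5000]
S = R + BᵀPB = [1] + [30.3125] = [31.3125]
BᵀPA = [43.7500 13.6250]
K = S⁻¹·BᵀPA = [1.3972 0.4351]
A−BK = [-2.6986 -1.2176; -0.7944 -0.3703]
AᵀP(A−BK) = [3.8723 1.4631; 1.4631 0.5714]
P' = Q + AᵀP(A−BK) = [5.8723 0.9631; 0.9631 0.8214]
tr(P') = 6.6936

6.6936


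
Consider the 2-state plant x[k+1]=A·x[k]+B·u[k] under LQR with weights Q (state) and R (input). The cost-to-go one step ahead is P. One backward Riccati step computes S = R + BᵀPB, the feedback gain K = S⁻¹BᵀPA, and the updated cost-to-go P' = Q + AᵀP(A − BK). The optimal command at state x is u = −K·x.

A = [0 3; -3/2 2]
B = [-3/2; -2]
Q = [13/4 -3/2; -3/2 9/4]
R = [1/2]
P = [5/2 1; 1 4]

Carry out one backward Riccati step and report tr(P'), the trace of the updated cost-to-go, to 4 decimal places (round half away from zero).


11.0578

BᵀP = [-5.7500 -9.5000]
S = R + BᵀPB = [1/2] + [27.6250] = [28.1250]
BᵀPA = [14.2500 -36.2500]
K = S⁻¹·BᵀPA = [0.5067 -1.2889]
A−BK = [0.7600 1.0667; -0.4867 -0.5778]
AᵀP(A−BK) = [1.7800 1.8667; 1.8667 3.7778]
P' = Q + AᵀP(A−BK) = [5.0300 0.3667; 0.3667 6.0278]
tr(P') = 11.0578


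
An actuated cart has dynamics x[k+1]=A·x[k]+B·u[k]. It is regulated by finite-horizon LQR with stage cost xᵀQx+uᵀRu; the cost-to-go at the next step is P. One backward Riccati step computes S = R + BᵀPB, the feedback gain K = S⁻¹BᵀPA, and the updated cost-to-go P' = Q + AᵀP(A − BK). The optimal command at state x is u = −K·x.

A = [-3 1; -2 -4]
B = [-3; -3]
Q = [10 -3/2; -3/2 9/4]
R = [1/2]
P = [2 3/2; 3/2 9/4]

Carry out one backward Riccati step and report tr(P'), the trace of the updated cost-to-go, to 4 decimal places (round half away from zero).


BᵀP = [-10.5000 -11.2500]
S = R + BᵀPB = [1/2] + [65.2500] = [65.7500]
BᵀPA = [54.0000 34.5000]
K = S⁻¹·BᵀPA = [0.8213 0.5247]
A−BK = [-0.5361 2.5741; 0.4639 -2.4259]
AᵀP(A−BK) = [0.6502 -1.3346; -1.3346 7.8973]
P' = Q + AᵀP(A−BK) = [10.6502 -2.8346; -2.8346 10.1473]
tr(P') = 20.7975

20.7975


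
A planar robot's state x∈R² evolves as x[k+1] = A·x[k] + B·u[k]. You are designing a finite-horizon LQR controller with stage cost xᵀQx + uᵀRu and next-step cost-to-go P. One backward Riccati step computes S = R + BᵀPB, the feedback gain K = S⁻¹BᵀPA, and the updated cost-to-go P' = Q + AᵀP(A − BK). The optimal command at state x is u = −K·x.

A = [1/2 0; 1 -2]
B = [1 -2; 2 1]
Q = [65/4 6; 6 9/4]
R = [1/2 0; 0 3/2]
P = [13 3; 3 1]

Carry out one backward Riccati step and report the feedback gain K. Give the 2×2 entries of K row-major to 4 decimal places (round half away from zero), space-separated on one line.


BᵀP = [19.0000 5.0000; -23.0000 -5.0000]
S = R + BᵀPB = [1/2 0; 0 3/2] + [29.0000 -33.0000; -33.0000 41.0000] = [29.5000 -33.0000; -33.0000 42.5000]
BᵀPA = [14.5000 -10.0000; -16.5000 10.0000]
K = S⁻¹·BᵀPA = [0.4355 -0.5766; -0.0501 -0.2124]
A−BK = [-0.0357 0.1517; 0.1791 -0.6343]
AᵀP(A−BK) = [0.1089 -0.1442; -0.1442 0.3581]
P' = Q + AᵀP(A−BK) = [16.3589 5.8558; 5.8558 2.6081]
tr(P') = 18.9670

0.4355 -0.5766 -0.0501 -0.2124


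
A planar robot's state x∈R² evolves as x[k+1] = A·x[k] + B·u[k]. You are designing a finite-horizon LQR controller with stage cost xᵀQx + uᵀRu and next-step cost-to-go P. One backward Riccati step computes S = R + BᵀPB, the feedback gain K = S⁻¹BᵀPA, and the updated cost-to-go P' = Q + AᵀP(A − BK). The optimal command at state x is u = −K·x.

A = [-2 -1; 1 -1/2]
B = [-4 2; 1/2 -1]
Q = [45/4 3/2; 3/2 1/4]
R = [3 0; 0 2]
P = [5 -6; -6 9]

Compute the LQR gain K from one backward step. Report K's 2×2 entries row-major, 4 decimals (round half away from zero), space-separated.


0.3250 0.1559 -0.5234 0.1112

BᵀP = [-23.0000 28.5000; 16.0000 -21.0000]
S = R + BᵀPB = [3 0; 0 2] + [106.2500 -74.5000; -74.5000 53.0000] = [109.2500 -74.5000; -74.5000 55.0000]
BᵀPA = [74.5000 8.7500; -53.0000 -5.5000]
K = S⁻¹·BᵀPA = [0.3250 0.1559; -0.5234 0.1112]
A−BK = [0.3468 -0.5987; 0.3141 -0.4667]
AᵀP(A−BK) = [1.0469 -0.2225; -0.2225 0.4973]
P' = Q + AᵀP(A−BK) = [12.2969 1.2775; 1.2775 0.7473]
tr(P') = 13.0442


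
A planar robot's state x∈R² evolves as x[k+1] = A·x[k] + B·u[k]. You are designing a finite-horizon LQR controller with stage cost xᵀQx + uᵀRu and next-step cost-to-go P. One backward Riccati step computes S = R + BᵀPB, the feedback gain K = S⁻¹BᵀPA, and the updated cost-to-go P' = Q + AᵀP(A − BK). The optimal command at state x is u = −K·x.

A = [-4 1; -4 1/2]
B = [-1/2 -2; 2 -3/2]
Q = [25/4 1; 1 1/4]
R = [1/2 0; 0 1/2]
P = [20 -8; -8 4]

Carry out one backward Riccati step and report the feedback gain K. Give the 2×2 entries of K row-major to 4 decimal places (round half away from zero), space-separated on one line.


BᵀP = [-26.0000 12.0000; -28.0000 10.0000]
S = R + BᵀPB = [1/2 0; 0 1/2] + [37.0000 34.0000; 34.0000 41.0000] = [37.5000 34.0000; 34.0000 41.5000]
BᵀPA = [56.0000 -20.0000; 72.0000 -23.0000]
K = S⁻¹·BᵀPA = [-0.3098 -0.1199; 1.9888 -0.4560]
A−BK = [-0.1774 0.0281; -0.3973 0.0559]
AᵀP(A−BK) = [2.1587 -0.4547; -0.4547 0.1143]
P' = Q + AᵀP(A−BK) = [8.4087 0.5453; 0.5453 0.3643]
tr(P') = 8.7730

-0.3098 -0.1199 1.9888 -0.4560


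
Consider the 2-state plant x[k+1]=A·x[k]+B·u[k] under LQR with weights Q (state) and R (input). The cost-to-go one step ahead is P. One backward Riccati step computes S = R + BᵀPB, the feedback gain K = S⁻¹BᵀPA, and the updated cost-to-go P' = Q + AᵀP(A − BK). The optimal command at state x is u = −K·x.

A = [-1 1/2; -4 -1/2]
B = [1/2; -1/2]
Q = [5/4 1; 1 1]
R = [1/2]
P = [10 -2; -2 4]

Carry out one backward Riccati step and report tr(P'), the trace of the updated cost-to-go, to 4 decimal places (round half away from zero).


BᵀP = [6.0000 -3.0000]
S = R + BᵀPB = [1/2] + [4.5000] = [5.0000]
BᵀPA = [6.0000 4.5000]
K = S⁻¹·BᵀPA = [1.2000 0.9000]
A−BK = [-1.6000 0.0500; -3.4000 -0.0500]
AᵀP(A−BK) = [50.8000 0.6000; 0.6000 0.4500]
P' = Q + AᵀP(A−BK) = [52.0500 1.6000; 1.6000 1.4500]
tr(P') = 53.5000

53.5000


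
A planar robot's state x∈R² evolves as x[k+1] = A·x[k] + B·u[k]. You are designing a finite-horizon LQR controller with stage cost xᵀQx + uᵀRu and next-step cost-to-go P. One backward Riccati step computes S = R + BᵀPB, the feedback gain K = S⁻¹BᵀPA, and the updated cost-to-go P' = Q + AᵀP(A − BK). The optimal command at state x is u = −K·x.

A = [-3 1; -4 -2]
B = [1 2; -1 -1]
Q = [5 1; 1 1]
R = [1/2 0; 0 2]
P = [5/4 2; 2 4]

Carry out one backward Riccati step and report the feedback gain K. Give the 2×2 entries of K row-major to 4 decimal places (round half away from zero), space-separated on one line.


6.3000 1.9000 -1.5500 -0.1500

BᵀP = [-0.7500 -2.0000; 0.5000 0.0000]
S = R + BᵀPB = [1/2 0; 0 2] + [1.2500 0.5000; 0.5000 1.0000] = [1.7500 0.5000; 0.5000 3.0000]
BᵀPA = [10.2500 3.2500; -1.5000 0.5000]
K = S⁻¹·BᵀPA = [6.3000 1.9000; -1.5500 -0.1500]
A−BK = [-6.2000 -0.6000; 0.7500 -0.2500]
AᵀP(A−BK) = [56.3500 12.5500; 12.5500 3.1500]
P' = Q + AᵀP(A−BK) = [61.3500 13.5500; 13.5500 4.1500]
tr(P') = 65.5000


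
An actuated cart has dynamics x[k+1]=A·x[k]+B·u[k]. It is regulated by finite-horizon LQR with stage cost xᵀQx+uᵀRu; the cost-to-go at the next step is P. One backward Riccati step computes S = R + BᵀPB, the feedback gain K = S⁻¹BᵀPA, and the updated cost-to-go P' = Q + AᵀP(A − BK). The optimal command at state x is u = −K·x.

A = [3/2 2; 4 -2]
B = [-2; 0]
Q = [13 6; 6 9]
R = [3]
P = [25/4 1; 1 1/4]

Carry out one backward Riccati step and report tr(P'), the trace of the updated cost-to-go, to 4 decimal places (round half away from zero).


28.7567

BᵀP = [-12.5000 -2.0000]
S = R + BᵀPB = [3] + [25.0000] = [28.0000]
BᵀPA = [-26.7500 -21.0000]
K = S⁻¹·BᵀPA = [-0.9554 -0.7500]
A−BK = [-0.4107 0.5000; 4.0000 -2.0000]
AᵀP(A−BK) = [4.5067 1.6875; 1.6875 2.2500]
P' = Q + AᵀP(A−BK) = [17.5067 7.6875; 7.6875 11.2500]
tr(P') = 28.7567


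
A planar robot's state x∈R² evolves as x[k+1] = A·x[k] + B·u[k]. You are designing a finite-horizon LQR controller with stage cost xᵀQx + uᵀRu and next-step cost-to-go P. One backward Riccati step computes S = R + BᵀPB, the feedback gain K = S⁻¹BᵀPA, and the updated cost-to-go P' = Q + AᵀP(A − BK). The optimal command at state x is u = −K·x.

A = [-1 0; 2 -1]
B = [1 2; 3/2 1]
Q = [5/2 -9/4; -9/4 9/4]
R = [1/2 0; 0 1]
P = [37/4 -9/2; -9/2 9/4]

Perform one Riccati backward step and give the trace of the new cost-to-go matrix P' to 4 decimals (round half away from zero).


BᵀP = [2.5000 -1.1250; 14.0000 -6.7500]
S = R + BᵀPB = [1/2 0; 0 1] + [0.8125 3.8750; 3.8750 21.2500] = [1.3125 3.8750; 3.8750 22.2500]
BᵀPA = [-4.7500 1.1250; -27.5000 6.7500]
K = S⁻¹·BᵀPA = [0.0617 -0.0793; -1.2467 0.3172]
A−BK = [1.4317 -0.5551; 3.1542 -1.1982]
AᵀP(A−BK) = [2.2588 -0.6542; -0.6542 0.1982]
P' = Q + AᵀP(A−BK) = [4.7588 -2.9042; -2.9042 2.4482]
tr(P') = 7.2070

7.2070


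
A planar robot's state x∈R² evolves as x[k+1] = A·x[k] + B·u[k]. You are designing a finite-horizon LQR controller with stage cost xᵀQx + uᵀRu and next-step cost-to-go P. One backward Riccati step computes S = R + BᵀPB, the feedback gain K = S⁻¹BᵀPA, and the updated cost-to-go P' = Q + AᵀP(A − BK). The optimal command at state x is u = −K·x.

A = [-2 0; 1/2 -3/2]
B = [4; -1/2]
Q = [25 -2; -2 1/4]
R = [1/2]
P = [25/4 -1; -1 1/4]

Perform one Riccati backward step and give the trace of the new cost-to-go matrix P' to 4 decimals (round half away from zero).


25.5811

BᵀP = [25.5000 -4.1250]
S = R + BᵀPB = [1/2] + [104.0625] = [104.5625]
BᵀPA = [-53.0625 6.1875]
K = S⁻¹·BᵀPA = [-0.5075 0.0592]
A−BK = [0.0299 -0.2367; 0.2463 -1.4704]
AᵀP(A−BK) = [0.1348 -0.0475; -0.0475 0.1964]
P' = Q + AᵀP(A−BK) = [25.1348 -2.0475; -2.0475 0.4464]
tr(P') = 25.5811


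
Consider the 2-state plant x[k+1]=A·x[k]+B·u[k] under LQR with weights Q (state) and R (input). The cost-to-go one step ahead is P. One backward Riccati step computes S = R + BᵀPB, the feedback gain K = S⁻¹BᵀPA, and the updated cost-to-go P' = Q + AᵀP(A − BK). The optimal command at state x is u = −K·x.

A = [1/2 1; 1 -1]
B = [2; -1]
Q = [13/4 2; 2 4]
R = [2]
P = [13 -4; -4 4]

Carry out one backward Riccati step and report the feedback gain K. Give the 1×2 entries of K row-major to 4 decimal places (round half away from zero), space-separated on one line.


BᵀP = [30.0000 -12.0000]
S = R + BᵀPB = [2] + [72.0000] = [74.0000]
BᵀPA = [3.0000 42.0000]
K = S⁻¹·BᵀPA = [0.0405 0.5676]
A−BK = [0.4189 -0.1351; 1.0405 -0.4324]
AᵀP(A−BK) = [3.1284 -1.2027; -1.2027 1.1622]
P' = Q + AᵀP(A−BK) = [6.3784 0.7973; 0.7973 5.1622]
tr(P') = 11.5405

0.0405 0.5676


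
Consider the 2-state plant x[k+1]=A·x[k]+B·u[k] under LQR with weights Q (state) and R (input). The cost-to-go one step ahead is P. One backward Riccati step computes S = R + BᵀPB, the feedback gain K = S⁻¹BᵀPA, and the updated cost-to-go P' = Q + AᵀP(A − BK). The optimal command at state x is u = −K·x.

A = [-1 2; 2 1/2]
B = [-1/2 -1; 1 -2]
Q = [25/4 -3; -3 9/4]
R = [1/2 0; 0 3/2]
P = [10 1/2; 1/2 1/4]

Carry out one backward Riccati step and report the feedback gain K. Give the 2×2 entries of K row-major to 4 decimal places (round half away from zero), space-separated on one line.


1.2611 -1.4904 0.2293 -1.0892

BᵀP = [-4.5000 0.0000; -11.0000 -1.0000]
S = R + BᵀPB = [1/2 0; 0 3/2] + [2.2500 4.5000; 4.5000 13.0000] = [2.7500 4.5000; 4.5000 14.5000]
BᵀPA = [4.5000 -9.0000; 9.0000 -22.5000]
K = S⁻¹·BᵀPA = [1.2611 -1.4904; 0.2293 -1.0892]
A−BK = [-0.1401 0.1656; 1.1975 -0.1879]
AᵀP(A−BK) = [1.2611 -1.4904; -1.4904 3.1421]
P' = Q + AᵀP(A−BK) = [7.5111 -4.4904; -4.4904 5.3921]
tr(P') = 12.9033


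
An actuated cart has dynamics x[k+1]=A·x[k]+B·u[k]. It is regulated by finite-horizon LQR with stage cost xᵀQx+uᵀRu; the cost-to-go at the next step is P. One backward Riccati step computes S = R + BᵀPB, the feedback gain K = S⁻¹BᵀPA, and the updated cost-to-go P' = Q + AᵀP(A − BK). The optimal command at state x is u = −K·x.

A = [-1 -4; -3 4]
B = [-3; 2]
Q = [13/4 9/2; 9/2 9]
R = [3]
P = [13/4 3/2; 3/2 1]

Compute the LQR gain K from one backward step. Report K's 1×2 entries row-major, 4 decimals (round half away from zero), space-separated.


0.7808 0.9315

BᵀP = [-6.7500 -2.5000]
S = R + BᵀPB = [3] + [15.2500] = [18.2500]
BᵀPA = [14.2500 17.0000]
K = S⁻¹·BᵀPA = [0.7808 0.9315]
A−BK = [1.3425 -1.2055; -4.5616 2.1370]
AᵀP(A−BK) = [10.1233 -0.2740; -0.2740 4.1644]
P' = Q + AᵀP(A−BK) = [13.3733 4.2260; 4.2260 13.1644]
tr(P') = 26.5377


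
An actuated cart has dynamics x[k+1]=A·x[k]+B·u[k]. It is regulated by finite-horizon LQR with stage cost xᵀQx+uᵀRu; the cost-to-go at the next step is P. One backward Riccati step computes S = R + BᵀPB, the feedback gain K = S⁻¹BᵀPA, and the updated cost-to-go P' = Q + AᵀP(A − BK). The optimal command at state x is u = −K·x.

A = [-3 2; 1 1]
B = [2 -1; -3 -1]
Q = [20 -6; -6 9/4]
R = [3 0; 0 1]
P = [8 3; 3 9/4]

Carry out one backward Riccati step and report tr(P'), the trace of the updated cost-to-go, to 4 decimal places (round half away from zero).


28.3370

BᵀP = [7.0000 -0.7500; -11.0000 -5.2500]
S = R + BᵀPB = [3 0; 0 1] + [16.2500 -6.2500; -6.2500 16.2500] = [19.2500 -6.2500; -6.2500 17.2500]
BᵀPA = [-21.7500 13.2500; 27.7500 -27.2500]
K = S⁻¹·BᵀPA = [-0.6886 0.1988; 1.3592 -1.5077]
A−BK = [-0.2637 0.0947; 0.2935 0.0887]
AᵀP(A−BK) = [3.5555 -2.5879; -2.5879 2.5316]
P' = Q + AᵀP(A−BK) = [23.5555 -8.5879; -8.5879 4.7816]
tr(P') = 28.3370


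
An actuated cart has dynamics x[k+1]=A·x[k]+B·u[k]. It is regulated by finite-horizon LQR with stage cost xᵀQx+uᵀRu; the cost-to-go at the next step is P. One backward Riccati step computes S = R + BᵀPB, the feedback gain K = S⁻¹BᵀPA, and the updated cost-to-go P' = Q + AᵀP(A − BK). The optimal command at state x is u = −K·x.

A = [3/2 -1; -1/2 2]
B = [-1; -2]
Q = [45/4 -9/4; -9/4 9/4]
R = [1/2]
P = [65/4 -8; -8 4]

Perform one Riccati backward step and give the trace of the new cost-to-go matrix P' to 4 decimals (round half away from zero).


BᵀP = [-0.2500 0.0000]
S = R + BᵀPB = [1/2] + [0.2500] = [0.7500]
BᵀPA = [-0.3750 0.2500]
K = S⁻¹·BᵀPA = [-0.5000 0.3333]
A−BK = [1.0000 -0.6667; -1.5000 2.6667]
AᵀP(A−BK) = [49.3750 -56.2500; -56.2500 64.1667]
P' = Q + AᵀP(A−BK) = [60.6250 -58.5000; -58.5000 66.4167]
tr(P') = 127.0417

127.0417


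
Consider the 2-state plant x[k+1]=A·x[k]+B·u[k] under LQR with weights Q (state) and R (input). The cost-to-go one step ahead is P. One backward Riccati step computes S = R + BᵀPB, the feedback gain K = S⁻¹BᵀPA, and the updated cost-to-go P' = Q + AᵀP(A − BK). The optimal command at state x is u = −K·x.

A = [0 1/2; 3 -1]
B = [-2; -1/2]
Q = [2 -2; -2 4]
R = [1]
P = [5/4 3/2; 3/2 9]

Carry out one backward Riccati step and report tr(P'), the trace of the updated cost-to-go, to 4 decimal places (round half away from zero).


BᵀP = [-3.2500 -7.5000]
S = R + BᵀPB = [1] + [10.2500] = [11.2500]
BᵀPA = [-22.5000 5.8750]
K = S⁻¹·BᵀPA = [-2.0000 0.5222]
A−BK = [-4.0000 1.5444; 2.0000 -0.7389]
AᵀP(A−BK) = [36.0000 -13.0000; -13.0000 4.7444]
P' = Q + AᵀP(A−BK) = [38.0000 -15.0000; -15.0000 8.7444]
tr(P') = 46.7444

46.7444


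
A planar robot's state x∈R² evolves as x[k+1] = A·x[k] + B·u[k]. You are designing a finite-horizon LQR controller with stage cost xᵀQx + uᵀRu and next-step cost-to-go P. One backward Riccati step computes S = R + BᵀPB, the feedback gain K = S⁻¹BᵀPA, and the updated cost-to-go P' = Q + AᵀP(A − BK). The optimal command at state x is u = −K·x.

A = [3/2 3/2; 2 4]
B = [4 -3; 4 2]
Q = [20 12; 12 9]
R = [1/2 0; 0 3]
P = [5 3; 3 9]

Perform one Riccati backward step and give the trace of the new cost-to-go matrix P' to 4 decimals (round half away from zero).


30.1132

BᵀP = [32.0000 48.0000; -9.0000 9.0000]
S = R + BᵀPB = [1/2 0; 0 3] + [320.0000 0.0000; 0.0000 45.0000] = [320.5000 0.0000; 0.0000 48.0000]
BᵀPA = [144.0000 240.0000; 4.5000 22.5000]
K = S⁻¹·BᵀPA = [0.4493 0.7488; 0.0938 0.4688]
A−BK = [-0.0159 -0.0891; 0.0153 0.0672]
AᵀP(A−BK) = [0.1292 0.3091; 0.3091 0.9839]
P' = Q + AᵀP(A−BK) = [20.1292 12.3091; 12.3091 9.9839]
tr(P') = 30.1132


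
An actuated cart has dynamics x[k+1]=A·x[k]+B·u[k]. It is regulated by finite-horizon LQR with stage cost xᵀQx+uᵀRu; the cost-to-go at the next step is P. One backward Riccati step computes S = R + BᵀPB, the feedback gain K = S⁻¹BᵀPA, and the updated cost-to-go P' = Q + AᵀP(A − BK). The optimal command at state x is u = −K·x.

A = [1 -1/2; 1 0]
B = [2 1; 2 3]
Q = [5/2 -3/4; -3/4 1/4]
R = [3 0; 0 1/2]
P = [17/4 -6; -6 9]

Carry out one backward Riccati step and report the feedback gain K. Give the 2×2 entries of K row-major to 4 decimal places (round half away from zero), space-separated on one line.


BᵀP = [-3.5000 6.0000; -13.7500 21.0000]
S = R + BᵀPB = [3 0; 0 1/2] + [5.0000 14.5000; 14.5000 49.2500] = [8.0000 14.5000; 14.5000 49.7500]
BᵀPA = [2.5000 1.7500; 7.2500 6.8750]
K = S⁻¹·BᵀPA = [0.1025 -0.0672; 0.1158 0.1578]
A−BK = [0.6791 -0.5233; 0.4474 -0.3389]
AᵀP(A−BK) = [0.1538 -0.1009; -0.1009 0.0954]
P' = Q + AᵀP(A−BK) = [2.6538 -0.8509; -0.8509 0.3454]
tr(P') = 2.9992

0.1025 -0.0672 0.1158 0.1578


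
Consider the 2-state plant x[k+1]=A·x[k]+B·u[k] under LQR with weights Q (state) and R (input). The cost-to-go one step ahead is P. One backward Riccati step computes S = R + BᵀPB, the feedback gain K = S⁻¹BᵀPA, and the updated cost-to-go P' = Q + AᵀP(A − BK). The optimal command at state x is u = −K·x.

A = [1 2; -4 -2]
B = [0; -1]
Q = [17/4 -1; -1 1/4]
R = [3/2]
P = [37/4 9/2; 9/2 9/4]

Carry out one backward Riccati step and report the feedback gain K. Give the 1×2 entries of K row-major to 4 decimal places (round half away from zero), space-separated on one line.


BᵀP = [-4.5000 -2.2500]
S = R + BᵀPB = [3/2] + [2.2500] = [3.7500]
BᵀPA = [4.5000 -4.5000]
K = S⁻¹·BᵀPA = [1.2000 -1.2000]
A−BK = [1.0000 2.0000; -2.8000 -3.2000]
AᵀP(A−BK) = [3.8500 -3.1000; -3.1000 4.6000]
P' = Q + AᵀP(A−BK) = [8.1000 -4.1000; -4.1000 4.8500]
tr(P') = 12.9500

1.2000 -1.2000


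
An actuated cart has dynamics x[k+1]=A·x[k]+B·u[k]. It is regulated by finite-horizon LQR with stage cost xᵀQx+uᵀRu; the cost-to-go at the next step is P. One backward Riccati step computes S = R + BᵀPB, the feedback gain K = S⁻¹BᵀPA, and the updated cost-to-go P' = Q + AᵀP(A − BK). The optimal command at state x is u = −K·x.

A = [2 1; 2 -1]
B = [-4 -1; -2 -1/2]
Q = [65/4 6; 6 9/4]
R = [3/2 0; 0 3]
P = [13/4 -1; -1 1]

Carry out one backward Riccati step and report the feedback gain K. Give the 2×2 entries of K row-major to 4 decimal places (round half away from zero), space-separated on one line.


BᵀP = [-11.0000 2.0000; -2.7500 0.5000]
S = R + BᵀPB = [3/2 0; 0 3] + [40.0000 10.0000; 10.0000 2.5000] = [41.5000 10.0000; 10.0000 5.5000]
BᵀPA = [-18.0000 -13.0000; -4.5000 -3.2500]
K = S⁻¹·BᵀPA = [-0.4211 -0.3041; -0.0526 -0.0380]
A−BK = [0.2632 -0.2544; 1.1316 -1.6272]
AᵀP(A−BK) = [1.1842 -1.1447; -1.1447 2.1732]
P' = Q + AᵀP(A−BK) = [17.4342 4.8553; 4.8553 4.4232]
tr(P') = 21.8575

-0.4211 -0.3041 -0.0526 -0.0380
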